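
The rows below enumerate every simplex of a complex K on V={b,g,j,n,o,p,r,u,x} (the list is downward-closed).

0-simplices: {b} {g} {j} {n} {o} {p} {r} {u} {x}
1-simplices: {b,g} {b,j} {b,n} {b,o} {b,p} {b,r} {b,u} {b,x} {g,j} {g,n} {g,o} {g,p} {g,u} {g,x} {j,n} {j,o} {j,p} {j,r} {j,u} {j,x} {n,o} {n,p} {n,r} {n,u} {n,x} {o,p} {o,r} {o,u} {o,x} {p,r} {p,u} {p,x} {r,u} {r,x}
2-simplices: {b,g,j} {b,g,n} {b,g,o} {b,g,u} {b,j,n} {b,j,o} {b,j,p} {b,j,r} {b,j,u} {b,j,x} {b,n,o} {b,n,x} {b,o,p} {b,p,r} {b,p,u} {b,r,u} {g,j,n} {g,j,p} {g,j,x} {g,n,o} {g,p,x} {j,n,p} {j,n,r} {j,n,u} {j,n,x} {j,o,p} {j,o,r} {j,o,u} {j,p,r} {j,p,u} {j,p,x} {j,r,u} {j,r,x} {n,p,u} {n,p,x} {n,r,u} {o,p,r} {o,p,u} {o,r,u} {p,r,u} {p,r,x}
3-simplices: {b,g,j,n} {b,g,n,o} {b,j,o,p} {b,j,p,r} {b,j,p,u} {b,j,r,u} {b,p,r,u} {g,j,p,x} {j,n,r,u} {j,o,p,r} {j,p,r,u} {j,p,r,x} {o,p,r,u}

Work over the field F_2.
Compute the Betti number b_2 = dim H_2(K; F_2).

b_2=4

n_0=9 n_1=34 n_2=41 n_3=13  [Z2]
∂1: piv[bg,bj,bn,bo,bp,br,bu,bx] rk=8  ker:gj,gn,go,gp,gu,gx,jn,jo,jp,jr,ju,jx,no,np,nr,nu,nx,op,or,ou,ox,pr,pu,px,ru,rx
∂2: piv[bgj,bgn,bgo,bgu,bjn,bjo,bjp,bjr,bju,bjx,bno,bnx,bop,bpr,bpu,bru,gjp,gjx,gpx,jnp,jnr,jnu,jor,jou,jrx] rk=25  ker:gjn,gno,jnx,jop,jpr,jpu,jpx,jru,npu,npx,nru,opr,opu,oru,pru,prx
∂3: piv[bgjn,bgno,bjop,bjpr,bjpu,bjru,bpru,gjpx,jnru,jopr,jprx,opru] rk=12  ker:jpru
b_2=(41−25)−12=4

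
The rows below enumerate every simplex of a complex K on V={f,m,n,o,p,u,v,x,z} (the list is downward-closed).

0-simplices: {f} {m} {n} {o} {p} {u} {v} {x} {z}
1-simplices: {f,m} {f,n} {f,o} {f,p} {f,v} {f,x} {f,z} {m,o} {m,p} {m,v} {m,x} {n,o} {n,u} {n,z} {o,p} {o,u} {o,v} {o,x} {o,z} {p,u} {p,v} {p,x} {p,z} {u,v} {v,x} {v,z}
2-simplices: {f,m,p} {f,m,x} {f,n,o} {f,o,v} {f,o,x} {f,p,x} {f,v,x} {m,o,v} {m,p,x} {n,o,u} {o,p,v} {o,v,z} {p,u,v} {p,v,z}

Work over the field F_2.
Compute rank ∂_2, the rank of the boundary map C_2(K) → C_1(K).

rank∂_2=13

n_0=9 n_1=26 n_2=14  [Z2]
∂1: piv[fm,fn,fo,fp,fv,fx,fz,nu] rk=8  ker:mo,mp,mv,mx,no,nz,op,ou,ov,ox,oz,pu,pv,px,pz,uv,vx,vz
∂2: piv[fmp,fmx,fno,fov,fox,fpx,fvx,mov,nou,opv,ovz,puv,pvz] rk=13  ker:mpx
rk∂_2=13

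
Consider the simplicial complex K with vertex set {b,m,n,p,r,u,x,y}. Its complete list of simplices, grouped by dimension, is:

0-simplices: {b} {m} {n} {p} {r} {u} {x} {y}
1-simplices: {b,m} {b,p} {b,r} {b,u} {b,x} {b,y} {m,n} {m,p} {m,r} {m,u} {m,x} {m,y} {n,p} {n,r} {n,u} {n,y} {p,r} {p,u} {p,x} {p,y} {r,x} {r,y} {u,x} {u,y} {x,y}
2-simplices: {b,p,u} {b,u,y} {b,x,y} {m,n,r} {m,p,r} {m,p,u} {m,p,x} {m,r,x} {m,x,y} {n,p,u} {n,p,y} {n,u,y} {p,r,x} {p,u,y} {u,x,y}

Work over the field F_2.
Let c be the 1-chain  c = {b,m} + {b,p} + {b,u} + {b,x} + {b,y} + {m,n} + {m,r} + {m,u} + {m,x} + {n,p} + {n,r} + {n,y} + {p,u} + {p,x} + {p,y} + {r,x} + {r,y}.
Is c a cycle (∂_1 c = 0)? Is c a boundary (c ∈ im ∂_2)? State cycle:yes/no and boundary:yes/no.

cycle:no boundary:no

n_0=8 n_1=25 n_2=15  [Z2]
∂1: piv[bm,bp,br,bu,bx,by,mn] rk=7  ker:mp,mr,mu,mx,my,np,nr,nu,ny,pr,pu,px,py,rx,ry,ux,uy,xy
∂2: piv[bpu,buy,bxy,mnr,mpr,mpu,mpx,mrx,mxy,npu,npy,nuy,uxy] rk=13  ker:prx,puy
∂1c = {b} + {m} + {p} + {u}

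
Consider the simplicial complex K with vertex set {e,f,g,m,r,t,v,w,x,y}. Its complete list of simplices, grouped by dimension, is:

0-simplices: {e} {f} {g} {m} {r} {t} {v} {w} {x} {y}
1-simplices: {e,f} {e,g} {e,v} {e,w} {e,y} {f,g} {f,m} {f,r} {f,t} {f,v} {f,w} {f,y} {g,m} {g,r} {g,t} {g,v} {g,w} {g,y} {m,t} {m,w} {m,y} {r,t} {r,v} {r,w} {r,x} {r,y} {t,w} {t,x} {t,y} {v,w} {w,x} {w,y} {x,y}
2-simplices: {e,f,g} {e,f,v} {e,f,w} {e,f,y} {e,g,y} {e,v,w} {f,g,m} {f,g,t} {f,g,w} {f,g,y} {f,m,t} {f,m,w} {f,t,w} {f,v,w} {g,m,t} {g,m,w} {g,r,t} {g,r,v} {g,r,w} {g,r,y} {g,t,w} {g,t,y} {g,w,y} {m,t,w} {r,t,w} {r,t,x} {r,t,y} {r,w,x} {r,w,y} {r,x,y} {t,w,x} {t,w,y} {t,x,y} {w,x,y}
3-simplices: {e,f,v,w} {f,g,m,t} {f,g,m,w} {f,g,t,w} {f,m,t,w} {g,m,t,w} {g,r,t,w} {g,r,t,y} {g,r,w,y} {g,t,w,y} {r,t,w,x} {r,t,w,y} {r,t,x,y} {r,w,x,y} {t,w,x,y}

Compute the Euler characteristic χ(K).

n_0=10 n_1=33 n_2=34 n_3=15
χ=+10−33+34−15=-4

χ(K)=-4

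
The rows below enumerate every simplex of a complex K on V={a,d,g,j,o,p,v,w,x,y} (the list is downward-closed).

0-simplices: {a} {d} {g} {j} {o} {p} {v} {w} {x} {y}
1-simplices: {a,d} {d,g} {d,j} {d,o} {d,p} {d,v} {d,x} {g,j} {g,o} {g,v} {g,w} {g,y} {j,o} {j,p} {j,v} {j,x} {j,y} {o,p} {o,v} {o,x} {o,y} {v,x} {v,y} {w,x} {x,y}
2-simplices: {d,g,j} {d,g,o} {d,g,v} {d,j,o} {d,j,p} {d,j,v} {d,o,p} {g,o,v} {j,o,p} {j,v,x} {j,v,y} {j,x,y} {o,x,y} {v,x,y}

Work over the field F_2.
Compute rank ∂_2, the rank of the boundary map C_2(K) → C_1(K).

rank∂_2=12

n_0=10 n_1=25 n_2=14  [Z2]
∂1: piv[ad,dg,dj,do,dp,dv,dx,gw,gy] rk=9  ker:gj,go,gv,jo,jp,jv,jx,jy,op,ov,ox,oy,vx,vy,wx,xy
∂2: piv[dgj,dgo,dgv,djo,djp,djv,dop,gov,jvx,jvy,jxy,oxy] rk=12  ker:jop,vxy
rk∂_2=12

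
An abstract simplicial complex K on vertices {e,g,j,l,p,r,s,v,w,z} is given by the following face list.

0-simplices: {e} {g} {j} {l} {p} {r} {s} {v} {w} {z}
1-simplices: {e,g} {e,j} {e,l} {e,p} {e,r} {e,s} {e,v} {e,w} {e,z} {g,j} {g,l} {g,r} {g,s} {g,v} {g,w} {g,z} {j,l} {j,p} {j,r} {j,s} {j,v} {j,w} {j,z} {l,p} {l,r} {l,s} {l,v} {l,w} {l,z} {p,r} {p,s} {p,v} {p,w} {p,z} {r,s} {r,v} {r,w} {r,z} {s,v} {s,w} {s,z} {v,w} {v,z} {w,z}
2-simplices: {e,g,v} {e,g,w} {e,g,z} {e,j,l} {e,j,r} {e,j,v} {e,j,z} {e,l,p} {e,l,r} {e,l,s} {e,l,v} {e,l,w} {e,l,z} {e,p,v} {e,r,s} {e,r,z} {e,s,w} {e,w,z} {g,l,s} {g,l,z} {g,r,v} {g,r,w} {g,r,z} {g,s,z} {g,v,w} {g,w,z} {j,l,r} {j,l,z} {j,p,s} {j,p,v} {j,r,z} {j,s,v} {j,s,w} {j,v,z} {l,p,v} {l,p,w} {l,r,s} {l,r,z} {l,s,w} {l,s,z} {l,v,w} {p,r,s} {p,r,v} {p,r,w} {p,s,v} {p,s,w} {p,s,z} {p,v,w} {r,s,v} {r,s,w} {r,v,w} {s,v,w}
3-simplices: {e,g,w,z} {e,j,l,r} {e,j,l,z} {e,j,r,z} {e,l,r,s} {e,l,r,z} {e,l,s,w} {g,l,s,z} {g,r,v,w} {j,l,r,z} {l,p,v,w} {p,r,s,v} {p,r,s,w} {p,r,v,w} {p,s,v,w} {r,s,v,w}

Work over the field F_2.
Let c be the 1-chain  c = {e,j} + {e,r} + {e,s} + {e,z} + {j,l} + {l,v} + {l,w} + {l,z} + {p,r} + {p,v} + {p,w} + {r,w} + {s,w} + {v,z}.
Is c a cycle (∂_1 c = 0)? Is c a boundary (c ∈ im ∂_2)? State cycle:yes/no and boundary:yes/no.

cycle:no boundary:no

n_0=10 n_1=44 n_2=52 n_3=16  [Z2]
∂1: piv[eg,ej,el,ep,er,es,ev,ew,ez] rk=9  ker:gj,gl,gr,gs,gv,gw,gz,jl,jp,jr,js,jv,jw,jz,lp,lr,ls,lv,lw,lz,pr,ps,pv,pw,pz,rs,rv,rw,rz,sv,sw,sz,vw,vz,wz
∂2: piv[egv,egw,egz,ejl,ejr,ejv,ejz,elp,elr,els,elv,elw,elz,epv,ers,erz,esw,ewz,gls,glz,grv,grw,grz,gsz,gvw,jps,jpv,jsv,jsw,jvz,lpw,prs,prv,psz] rk=34  ker:gwz,jlr,jlz,jrz,lpv,lrs,lrz,lsw,lsz,lvw,prw,psv,psw,pvw,rsv,rsw,rvw,svw
∂3: piv[egwz,ejlr,ejlz,ejrz,elrs,elrz,elsw,glsz,grvw,lpvw,prsv,prsw,prvw,psvw] rk=14  ker:jlrz,rsvw
∂1c = {p} + {r} + {v} + {z}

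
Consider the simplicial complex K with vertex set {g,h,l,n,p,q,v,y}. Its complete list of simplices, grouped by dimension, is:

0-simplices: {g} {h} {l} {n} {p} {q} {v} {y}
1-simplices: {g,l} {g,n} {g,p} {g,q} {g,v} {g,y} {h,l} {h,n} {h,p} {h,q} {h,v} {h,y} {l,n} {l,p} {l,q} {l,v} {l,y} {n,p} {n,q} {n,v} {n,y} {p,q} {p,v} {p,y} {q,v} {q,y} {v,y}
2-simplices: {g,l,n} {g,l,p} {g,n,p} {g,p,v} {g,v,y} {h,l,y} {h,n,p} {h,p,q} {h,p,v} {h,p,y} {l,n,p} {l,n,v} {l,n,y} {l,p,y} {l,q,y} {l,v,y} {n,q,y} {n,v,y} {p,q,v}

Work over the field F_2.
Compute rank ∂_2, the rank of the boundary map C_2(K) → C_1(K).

n_0=8 n_1=27 n_2=19  [Z2]
∂1: piv[gl,gn,gp,gq,gv,gy,hl] rk=7  ker:hn,hp,hq,hv,hy,ln,lp,lq,lv,ly,np,nq,nv,ny,pq,pv,py,qv,qy,vy
∂2: piv[gln,glp,gnp,gpv,gvy,hly,hnp,hpq,hpv,hpy,lnv,lny,lpy,lqy,lvy,nqy,pqv] rk=17  ker:lnp,nvy
rk∂_2=17

rank∂_2=17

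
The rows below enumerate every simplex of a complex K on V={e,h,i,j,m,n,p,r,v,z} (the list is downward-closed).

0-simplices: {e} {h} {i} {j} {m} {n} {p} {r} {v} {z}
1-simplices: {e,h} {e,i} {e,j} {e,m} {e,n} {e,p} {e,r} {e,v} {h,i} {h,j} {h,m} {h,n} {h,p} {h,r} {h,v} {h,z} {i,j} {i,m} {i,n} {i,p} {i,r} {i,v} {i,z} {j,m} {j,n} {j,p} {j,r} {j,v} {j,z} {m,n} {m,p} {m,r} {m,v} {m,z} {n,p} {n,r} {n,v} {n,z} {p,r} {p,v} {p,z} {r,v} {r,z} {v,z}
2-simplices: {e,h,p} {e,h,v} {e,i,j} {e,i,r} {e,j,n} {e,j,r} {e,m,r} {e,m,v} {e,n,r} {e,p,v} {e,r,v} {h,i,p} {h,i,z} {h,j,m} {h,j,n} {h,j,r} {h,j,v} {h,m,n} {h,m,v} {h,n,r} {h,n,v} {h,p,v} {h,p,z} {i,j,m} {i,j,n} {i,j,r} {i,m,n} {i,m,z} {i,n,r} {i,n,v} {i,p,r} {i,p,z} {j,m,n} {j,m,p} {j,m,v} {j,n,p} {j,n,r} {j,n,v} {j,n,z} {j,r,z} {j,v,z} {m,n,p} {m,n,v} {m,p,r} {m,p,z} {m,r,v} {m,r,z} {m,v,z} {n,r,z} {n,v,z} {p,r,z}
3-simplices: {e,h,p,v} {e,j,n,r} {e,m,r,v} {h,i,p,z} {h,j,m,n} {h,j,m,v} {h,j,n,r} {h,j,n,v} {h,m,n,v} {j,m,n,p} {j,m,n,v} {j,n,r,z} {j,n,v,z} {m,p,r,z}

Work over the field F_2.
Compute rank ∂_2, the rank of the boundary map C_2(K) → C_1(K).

n_0=10 n_1=44 n_2=51 n_3=14  [Z2]
∂1: piv[eh,ei,ej,em,en,ep,er,ev,hz] rk=9  ker:hi,hj,hm,hn,hp,hr,hv,ij,im,in,ip,ir,iv,iz,jm,jn,jp,jr,jv,jz,mn,mp,mr,mv,mz,np,nr,nv,nz,pr,pv,pz,rv,rz,vz
∂2: piv[ehp,ehv,eij,eir,ejn,ejr,emr,emv,enr,epv,erv,hip,hiz,hjm,hjn,hjr,hjv,hmn,hmv,hnv,hpz,ijm,ijn,imz,inv,ipr,jmp,jnp,jnz,jrz,jvz,mpr,mpz,mrz] rk=34  ker:hnr,hpv,ijr,imn,inr,ipz,jmn,jmv,jnr,jnv,mnp,mnv,mrv,mvz,nrz,nvz,prz
∂3: piv[ehpv,ejnr,emrv,hipz,hjmn,hjmv,hjnr,hjnv,hmnv,jmnp,jnrz,jnvz,mprz] rk=13  ker:jmnv
rk∂_2=34

rank∂_2=34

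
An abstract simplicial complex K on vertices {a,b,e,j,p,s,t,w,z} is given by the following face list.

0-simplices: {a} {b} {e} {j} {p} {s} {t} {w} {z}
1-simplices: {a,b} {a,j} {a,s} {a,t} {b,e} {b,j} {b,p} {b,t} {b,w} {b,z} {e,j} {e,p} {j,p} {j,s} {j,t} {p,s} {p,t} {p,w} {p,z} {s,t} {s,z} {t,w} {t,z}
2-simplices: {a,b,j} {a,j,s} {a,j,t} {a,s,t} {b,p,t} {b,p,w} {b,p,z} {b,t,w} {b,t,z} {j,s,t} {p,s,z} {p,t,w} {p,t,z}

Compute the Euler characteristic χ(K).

n_0=9 n_1=23 n_2=13
χ=+9−23+13=-1

χ(K)=-1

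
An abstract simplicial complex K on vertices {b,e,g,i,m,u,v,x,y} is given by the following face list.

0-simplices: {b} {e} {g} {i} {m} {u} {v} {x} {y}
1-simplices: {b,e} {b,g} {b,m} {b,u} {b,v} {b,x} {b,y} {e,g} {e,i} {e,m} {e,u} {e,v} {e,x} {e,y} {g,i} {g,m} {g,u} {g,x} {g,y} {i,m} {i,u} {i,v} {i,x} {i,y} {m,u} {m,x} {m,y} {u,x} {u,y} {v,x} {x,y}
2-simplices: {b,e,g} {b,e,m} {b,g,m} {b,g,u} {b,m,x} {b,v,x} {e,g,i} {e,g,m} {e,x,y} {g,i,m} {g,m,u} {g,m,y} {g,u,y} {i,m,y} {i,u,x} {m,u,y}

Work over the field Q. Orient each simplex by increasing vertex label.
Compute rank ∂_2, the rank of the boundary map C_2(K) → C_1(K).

n_0=9 n_1=31 n_2=16  [Q]
∂1: piv[be,bg,bm,bu,bv,bx,by,ei] rk=8  ker:eg,em,eu,ev,ex,ey,gi,gm,gu,gx,gy,im,iu,iv,ix,iy,mu,mx,my,ux,uy,vx,xy
∂2: piv[beg,bem,bgm,bgu,bmx,bvx,egi,exy,gim,gmu,gmy,guy,imy,iux] rk=14  ker:egm,muy
rk∂_2=14

rank∂_2=14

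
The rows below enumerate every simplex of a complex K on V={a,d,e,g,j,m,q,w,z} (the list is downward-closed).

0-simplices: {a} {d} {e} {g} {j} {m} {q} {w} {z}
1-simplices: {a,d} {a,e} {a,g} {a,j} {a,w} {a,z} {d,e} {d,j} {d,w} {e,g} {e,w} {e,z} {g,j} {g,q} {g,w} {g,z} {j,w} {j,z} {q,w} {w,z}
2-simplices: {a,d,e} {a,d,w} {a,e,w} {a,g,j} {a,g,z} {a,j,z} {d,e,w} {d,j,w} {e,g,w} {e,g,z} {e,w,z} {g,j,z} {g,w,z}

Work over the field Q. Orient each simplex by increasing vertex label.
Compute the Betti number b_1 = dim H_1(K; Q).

b_1=3

n_0=9 n_1=20 n_2=13  [Q]
∂1: piv[ad,ae,ag,aj,aw,az,gq] rk=7  ker:de,dj,dw,eg,ew,ez,gj,gw,gz,jw,jz,qw,wz
∂2: piv[ade,adw,aew,agj,agz,ajz,djw,egw,egz,ewz] rk=10  ker:dew,gjz,gwz
b_1=(20−7)−10=3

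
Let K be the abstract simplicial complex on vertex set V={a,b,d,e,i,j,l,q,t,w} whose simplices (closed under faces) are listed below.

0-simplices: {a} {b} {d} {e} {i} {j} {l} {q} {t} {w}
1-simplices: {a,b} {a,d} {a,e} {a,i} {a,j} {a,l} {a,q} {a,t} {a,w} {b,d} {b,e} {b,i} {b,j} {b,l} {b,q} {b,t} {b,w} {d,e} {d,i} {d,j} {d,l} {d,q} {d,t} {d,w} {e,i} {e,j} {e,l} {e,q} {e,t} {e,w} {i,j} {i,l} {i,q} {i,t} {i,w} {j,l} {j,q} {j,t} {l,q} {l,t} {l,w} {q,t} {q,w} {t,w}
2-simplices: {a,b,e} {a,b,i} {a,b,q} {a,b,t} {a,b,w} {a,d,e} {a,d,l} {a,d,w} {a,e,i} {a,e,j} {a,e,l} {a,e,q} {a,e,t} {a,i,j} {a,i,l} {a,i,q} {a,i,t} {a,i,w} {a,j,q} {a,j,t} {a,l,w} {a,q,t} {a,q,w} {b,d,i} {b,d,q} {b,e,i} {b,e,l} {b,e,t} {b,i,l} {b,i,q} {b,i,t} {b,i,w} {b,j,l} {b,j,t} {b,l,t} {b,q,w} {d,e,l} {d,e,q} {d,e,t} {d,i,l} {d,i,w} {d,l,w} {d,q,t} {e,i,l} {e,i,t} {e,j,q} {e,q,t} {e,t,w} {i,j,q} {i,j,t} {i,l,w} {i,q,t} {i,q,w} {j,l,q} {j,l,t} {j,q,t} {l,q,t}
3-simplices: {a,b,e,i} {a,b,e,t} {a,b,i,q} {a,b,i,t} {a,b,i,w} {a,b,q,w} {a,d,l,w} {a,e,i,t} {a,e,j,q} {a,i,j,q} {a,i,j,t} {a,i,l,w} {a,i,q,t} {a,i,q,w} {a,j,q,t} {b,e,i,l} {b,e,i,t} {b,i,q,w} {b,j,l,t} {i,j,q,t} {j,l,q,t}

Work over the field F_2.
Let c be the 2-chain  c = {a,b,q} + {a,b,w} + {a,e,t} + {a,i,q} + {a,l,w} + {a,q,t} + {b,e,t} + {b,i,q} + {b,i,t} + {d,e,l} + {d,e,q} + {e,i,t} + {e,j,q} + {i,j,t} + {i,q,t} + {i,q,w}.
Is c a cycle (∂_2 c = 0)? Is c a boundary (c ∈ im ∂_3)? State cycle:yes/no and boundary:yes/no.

cycle:no boundary:no

n_0=10 n_1=44 n_2=57 n_3=21  [Z2]
∂1: piv[ab,ad,ae,ai,aj,al,aq,at,aw] rk=9  ker:bd,be,bi,bj,bl,bq,bt,bw,de,di,dj,dl,dq,dt,dw,ei,ej,el,eq,et,ew,ij,il,iq,it,iw,jl,jq,jt,lq,lt,lw,qt,qw,tw
∂2: piv[abe,abi,abq,abt,abw,ade,adl,adw,aei,aej,ael,aeq,aet,aij,ail,aiq,ait,aiw,ajq,ajt,alw,aqt,aqw,bdi,bdq,bel,bjl,bjt,blt,deq,det,etw,jlq] rk=33  ker:bei,bet,bil,biq,bit,biw,bqw,del,dil,diw,dlw,dqt,eil,eit,ejq,eqt,ijq,ijt,ilw,iqt,iqw,jlt,jqt,lqt
∂3: piv[abei,abet,abiq,abit,abiw,abqw,adlw,aeit,aejq,aijq,aijt,ailw,aiqt,aiqw,ajqt,beil,bjlt,jlqt] rk=18  ker:beit,biqw,ijqt
∂2c = {a,e} + {a,i} + {a,l} + {a,q} + {b,e} + {b,w} + {d,l} + {d,q} + {e,i} + {e,j} + {e,l} + {e,t} + {i,j} + {i,w} + {j,q} + {j,t} + {l,w} + {q,w}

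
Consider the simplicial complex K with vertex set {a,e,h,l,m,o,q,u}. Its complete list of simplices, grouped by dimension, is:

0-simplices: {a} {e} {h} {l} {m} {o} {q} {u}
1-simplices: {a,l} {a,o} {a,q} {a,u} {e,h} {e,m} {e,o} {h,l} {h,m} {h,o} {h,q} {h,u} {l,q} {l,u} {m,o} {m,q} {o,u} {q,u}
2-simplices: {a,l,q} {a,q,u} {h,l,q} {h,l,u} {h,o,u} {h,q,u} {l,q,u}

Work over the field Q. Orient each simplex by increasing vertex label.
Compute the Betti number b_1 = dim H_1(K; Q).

b_1=5

n_0=8 n_1=18 n_2=7  [Q]
∂1: piv[al,ao,aq,au,eh,em,eo] rk=7  ker:hl,hm,ho,hq,hu,lq,lu,mo,mq,ou,qu
∂2: piv[alq,aqu,hlq,hlu,hou,hqu] rk=6  ker:lqu
b_1=(18−7)−6=5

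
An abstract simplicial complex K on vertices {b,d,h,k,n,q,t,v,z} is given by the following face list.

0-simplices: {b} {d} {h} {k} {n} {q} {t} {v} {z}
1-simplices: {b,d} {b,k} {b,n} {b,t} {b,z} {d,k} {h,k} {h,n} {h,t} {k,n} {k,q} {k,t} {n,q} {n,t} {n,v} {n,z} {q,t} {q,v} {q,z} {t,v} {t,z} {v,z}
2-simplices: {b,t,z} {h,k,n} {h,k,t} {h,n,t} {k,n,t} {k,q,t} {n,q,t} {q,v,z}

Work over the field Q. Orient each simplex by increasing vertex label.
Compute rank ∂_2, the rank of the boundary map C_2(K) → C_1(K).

n_0=9 n_1=22 n_2=8  [Q]
∂1: piv[bd,bk,bn,bt,bz,hk,kq,nv] rk=8  ker:dk,hn,ht,kn,kt,nq,nt,nz,qt,qv,qz,tv,tz,vz
∂2: piv[btz,hkn,hkt,hnt,kqt,nqt,qvz] rk=7  ker:knt
rk∂_2=7

rank∂_2=7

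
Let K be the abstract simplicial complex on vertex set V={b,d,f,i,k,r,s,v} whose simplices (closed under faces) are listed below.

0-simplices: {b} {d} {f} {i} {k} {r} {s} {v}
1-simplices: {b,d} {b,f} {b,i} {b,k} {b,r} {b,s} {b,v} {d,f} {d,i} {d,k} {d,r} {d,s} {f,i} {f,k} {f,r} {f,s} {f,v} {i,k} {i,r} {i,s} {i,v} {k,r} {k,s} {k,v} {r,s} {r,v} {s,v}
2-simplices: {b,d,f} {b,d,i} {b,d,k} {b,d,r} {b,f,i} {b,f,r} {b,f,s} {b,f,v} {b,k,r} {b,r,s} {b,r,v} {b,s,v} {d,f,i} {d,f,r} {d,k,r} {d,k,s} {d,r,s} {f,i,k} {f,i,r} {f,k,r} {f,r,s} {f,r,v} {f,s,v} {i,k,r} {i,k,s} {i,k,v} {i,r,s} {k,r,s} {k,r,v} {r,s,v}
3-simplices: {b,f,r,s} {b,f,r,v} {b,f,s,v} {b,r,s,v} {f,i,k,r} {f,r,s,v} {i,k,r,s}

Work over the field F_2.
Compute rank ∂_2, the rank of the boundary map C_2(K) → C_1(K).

n_0=8 n_1=27 n_2=30 n_3=7  [Z2]
∂1: piv[bd,bf,bi,bk,br,bs,bv] rk=7  ker:df,di,dk,dr,ds,fi,fk,fr,fs,fv,ik,ir,is,iv,kr,ks,kv,rs,rv,sv
∂2: piv[bdf,bdi,bdk,bdr,bfi,bfr,bfs,bfv,bkr,brs,brv,bsv,dks,drs,fik,fir,fkr,iks,ikv,krv] rk=20  ker:dfi,dfr,dkr,frs,frv,fsv,ikr,irs,krs,rsv
∂3: piv[bfrs,bfrv,bfsv,brsv,fikr,ikrs] rk=6  ker:frsv
rk∂_2=20

rank∂_2=20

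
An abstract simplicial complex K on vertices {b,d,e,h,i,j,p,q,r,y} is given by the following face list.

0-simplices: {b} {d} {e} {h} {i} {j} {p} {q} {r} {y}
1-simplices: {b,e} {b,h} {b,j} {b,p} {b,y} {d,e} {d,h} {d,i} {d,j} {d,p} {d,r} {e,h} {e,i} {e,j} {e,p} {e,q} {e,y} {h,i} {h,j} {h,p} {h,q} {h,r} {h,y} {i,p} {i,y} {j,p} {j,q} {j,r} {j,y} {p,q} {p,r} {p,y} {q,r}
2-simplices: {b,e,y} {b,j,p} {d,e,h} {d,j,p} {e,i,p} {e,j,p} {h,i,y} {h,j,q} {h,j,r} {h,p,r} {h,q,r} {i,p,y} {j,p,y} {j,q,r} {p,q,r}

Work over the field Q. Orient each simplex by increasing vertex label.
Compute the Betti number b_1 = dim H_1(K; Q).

n_0=10 n_1=33 n_2=15  [Q]
∂1: piv[be,bh,bj,bp,by,de,di,dr,eq] rk=9  ker:dh,dj,dp,eh,ei,ej,ep,ey,hi,hj,hp,hq,hr,hy,ip,iy,jp,jq,jr,jy,pq,pr,py,qr
∂2: piv[bey,bjp,deh,djp,eip,ejp,hiy,hjq,hjr,hpr,hqr,ipy,jpy,pqr] rk=14  ker:jqr
b_1=(33−9)−14=10

b_1=10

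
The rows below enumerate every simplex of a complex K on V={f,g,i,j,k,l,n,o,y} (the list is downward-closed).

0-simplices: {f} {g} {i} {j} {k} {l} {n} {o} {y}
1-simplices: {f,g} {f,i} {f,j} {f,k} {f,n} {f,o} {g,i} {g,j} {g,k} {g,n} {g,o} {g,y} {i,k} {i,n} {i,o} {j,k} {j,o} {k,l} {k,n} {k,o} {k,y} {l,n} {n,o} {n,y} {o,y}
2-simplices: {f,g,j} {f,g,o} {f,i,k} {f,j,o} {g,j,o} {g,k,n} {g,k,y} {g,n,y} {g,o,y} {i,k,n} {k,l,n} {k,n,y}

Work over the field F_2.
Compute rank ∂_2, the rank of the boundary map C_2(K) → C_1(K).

n_0=9 n_1=25 n_2=12  [Z2]
∂1: piv[fg,fi,fj,fk,fn,fo,gy,kl] rk=8  ker:gi,gj,gk,gn,go,ik,in,io,jk,jo,kn,ko,ky,ln,no,ny,oy
∂2: piv[fgj,fgo,fik,fjo,gkn,gky,gny,goy,ikn,kln] rk=10  ker:gjo,kny
rk∂_2=10

rank∂_2=10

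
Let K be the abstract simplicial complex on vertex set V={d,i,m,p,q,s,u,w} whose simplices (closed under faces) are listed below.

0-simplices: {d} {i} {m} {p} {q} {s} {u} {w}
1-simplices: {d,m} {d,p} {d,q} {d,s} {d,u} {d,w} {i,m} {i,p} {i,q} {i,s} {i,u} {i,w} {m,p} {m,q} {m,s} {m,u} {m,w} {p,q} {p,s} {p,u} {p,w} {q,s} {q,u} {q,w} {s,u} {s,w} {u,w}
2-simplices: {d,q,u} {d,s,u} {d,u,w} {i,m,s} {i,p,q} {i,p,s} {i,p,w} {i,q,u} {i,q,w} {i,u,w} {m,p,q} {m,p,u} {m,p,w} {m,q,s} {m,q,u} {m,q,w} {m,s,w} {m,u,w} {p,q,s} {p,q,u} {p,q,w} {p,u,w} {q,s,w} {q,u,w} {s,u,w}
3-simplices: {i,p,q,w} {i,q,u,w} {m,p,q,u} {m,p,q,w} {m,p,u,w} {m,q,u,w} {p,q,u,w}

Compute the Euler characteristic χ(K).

n_0=8 n_1=27 n_2=25 n_3=7
χ=+8−27+25−7=-1

χ(K)=-1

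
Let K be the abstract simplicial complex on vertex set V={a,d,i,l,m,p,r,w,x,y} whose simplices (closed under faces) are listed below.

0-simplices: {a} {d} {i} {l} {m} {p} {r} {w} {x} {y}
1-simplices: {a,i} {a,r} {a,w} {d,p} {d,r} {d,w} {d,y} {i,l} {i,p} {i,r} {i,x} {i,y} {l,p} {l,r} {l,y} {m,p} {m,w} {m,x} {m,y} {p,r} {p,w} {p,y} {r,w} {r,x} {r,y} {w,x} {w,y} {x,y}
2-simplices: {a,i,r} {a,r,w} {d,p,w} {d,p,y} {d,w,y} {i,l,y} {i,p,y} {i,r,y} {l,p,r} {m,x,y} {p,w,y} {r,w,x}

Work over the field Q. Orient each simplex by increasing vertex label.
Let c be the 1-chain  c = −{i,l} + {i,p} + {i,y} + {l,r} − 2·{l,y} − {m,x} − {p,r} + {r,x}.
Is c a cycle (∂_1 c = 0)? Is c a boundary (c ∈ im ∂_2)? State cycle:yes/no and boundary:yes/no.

n_0=10 n_1=28 n_2=12  [Q]
∂1: piv[ai,ar,aw,dp,dr,dy,il,ix,mp] rk=9  ker:dw,ip,ir,iy,lp,lr,ly,mw,mx,my,pr,pw,py,rw,rx,ry,wx,wy,xy
∂2: piv[air,arw,dpw,dpy,dwy,ily,ipy,iry,lpr,mxy,rwx] rk=11  ker:pwy
∂1c = −{i} + {m} + 2·{p} − {r} − {y}

cycle:no boundary:no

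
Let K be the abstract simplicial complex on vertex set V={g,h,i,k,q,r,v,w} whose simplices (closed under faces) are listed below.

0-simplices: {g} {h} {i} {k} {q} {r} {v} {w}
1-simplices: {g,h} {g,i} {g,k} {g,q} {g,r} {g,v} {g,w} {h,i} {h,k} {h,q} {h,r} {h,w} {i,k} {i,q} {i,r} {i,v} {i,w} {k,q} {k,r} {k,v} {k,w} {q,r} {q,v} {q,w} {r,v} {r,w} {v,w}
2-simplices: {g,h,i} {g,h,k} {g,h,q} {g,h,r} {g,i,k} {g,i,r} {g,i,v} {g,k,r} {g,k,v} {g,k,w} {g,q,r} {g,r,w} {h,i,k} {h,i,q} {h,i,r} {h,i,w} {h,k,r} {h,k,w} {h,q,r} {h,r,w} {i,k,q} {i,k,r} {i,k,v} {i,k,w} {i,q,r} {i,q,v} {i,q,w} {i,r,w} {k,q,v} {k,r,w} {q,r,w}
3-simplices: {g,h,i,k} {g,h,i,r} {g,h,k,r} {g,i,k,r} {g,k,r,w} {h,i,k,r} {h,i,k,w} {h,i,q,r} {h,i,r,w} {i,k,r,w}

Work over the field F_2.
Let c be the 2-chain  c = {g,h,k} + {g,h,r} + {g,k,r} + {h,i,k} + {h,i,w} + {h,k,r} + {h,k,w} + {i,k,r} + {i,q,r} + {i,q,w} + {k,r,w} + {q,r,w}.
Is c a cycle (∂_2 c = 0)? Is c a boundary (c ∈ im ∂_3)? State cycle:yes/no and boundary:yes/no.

n_0=8 n_1=27 n_2=31 n_3=10  [Z2]
∂1: piv[gh,gi,gk,gq,gr,gv,gw] rk=7  ker:hi,hk,hq,hr,hw,ik,iq,ir,iv,iw,kq,kr,kv,kw,qr,qv,qw,rv,rw,vw
∂2: piv[ghi,ghk,ghq,ghr,gik,gir,giv,gkr,gkv,gkw,gqr,grw,hiq,hiw,hkw,ikq,iqv,iqw] rk=18  ker:hik,hir,hkr,hqr,hrw,ikr,ikv,ikw,iqr,irw,kqv,krw,qrw
∂3: piv[ghik,ghir,ghkr,gikr,gkrw,hikw,hiqr,hirw,ikrw] rk=9  ker:hikr
∂2c = 0
c vs im∂3: residual ≠ 0 ⇒ not boundary

cycle:yes boundary:no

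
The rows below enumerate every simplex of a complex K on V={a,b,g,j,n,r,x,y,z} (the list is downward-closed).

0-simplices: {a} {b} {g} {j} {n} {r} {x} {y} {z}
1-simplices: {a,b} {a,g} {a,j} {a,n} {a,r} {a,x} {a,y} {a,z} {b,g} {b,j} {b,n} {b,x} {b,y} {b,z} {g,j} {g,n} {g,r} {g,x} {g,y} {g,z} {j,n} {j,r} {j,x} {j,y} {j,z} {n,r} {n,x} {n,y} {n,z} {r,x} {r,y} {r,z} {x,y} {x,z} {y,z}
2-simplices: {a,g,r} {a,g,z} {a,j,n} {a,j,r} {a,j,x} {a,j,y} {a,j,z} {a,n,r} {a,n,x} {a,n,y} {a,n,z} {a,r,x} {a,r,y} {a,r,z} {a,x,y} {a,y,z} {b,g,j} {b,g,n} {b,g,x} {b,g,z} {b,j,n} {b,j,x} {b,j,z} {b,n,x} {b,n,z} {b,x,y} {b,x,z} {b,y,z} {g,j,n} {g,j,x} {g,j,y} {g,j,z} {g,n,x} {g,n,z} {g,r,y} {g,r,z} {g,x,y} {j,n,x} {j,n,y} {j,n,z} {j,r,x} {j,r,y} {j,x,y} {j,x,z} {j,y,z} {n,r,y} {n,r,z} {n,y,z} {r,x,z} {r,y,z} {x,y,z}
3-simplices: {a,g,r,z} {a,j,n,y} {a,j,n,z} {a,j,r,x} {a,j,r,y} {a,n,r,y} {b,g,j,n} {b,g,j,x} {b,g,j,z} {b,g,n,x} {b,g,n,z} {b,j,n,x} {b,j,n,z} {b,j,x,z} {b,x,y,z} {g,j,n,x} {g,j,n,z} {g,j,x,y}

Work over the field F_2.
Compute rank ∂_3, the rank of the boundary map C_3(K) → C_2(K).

rank∂_3=16

n_0=9 n_1=35 n_2=51 n_3=18  [Z2]
∂1: piv[ab,ag,aj,an,ar,ax,ay,az] rk=8  ker:bg,bj,bn,bx,by,bz,gj,gn,gr,gx,gy,gz,jn,jr,jx,jy,jz,nr,nx,ny,nz,rx,ry,rz,xy,xz,yz
∂2: piv[agr,agz,ajn,ajr,ajx,ajy,ajz,anr,anx,any,anz,arx,ary,arz,axy,ayz,bgj,bgn,bgx,bgz,bjn,bjx,bjz,bxy,bxz,gjy] rk=26  ker:bnx,bnz,byz,gjn,gjx,gjz,gnx,gnz,gry,grz,gxy,jnx,jny,jnz,jrx,jry,jxy,jxz,jyz,nry,nrz,nyz,rxz,ryz,xyz
∂3: piv[agrz,ajny,ajnz,ajrx,ajry,anry,bgjn,bgjx,bgjz,bgnx,bgnz,bjnx,bjnz,bjxz,bxyz,gjxy] rk=16  ker:gjnx,gjnz
rk∂_3=16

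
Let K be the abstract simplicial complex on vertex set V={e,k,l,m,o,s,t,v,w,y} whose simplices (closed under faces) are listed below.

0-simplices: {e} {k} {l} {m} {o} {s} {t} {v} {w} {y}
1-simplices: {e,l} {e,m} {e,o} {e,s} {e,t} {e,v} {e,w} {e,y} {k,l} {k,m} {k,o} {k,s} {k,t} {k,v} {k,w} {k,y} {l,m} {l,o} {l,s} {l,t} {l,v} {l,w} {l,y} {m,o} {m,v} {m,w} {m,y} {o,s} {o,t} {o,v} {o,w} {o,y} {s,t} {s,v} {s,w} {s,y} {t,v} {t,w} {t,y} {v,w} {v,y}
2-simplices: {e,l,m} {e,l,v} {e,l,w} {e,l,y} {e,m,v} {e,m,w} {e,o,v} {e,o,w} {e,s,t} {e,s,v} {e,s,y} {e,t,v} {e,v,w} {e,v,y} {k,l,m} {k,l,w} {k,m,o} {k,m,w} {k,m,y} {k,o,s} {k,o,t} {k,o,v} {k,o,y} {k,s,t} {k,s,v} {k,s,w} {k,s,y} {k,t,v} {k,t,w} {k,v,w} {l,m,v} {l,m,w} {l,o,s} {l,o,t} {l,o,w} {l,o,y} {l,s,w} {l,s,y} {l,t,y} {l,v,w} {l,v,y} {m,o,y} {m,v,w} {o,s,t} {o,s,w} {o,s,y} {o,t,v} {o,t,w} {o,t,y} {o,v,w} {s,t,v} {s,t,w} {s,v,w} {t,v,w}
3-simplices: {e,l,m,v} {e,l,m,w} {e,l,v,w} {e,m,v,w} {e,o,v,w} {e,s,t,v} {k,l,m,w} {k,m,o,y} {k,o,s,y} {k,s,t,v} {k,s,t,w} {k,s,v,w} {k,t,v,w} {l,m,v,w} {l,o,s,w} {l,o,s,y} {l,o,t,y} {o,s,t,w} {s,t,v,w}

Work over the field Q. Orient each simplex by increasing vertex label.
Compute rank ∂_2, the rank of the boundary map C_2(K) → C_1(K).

rank∂_2=32

n_0=10 n_1=41 n_2=54 n_3=19  [Q]
∂1: piv[el,em,eo,es,et,ev,ew,ey,kl] rk=9  ker:km,ko,ks,kt,kv,kw,ky,lm,lo,ls,lt,lv,lw,ly,mo,mv,mw,my,os,ot,ov,ow,oy,st,sv,sw,sy,tv,tw,ty,vw,vy
∂2: piv[elm,elv,elw,ely,emv,emw,eov,eow,est,esv,esy,etv,evw,evy,klm,klw,kmo,kmy,kos,kot,kov,koy,kst,ksv,ksw,ksy,ktw,kvw,los,lot,low,lty] rk=32  ker:kmw,ktv,lmv,lmw,loy,lsw,lsy,lvw,lvy,moy,mvw,ost,osw,osy,otv,otw,oty,ovw,stv,stw,svw,tvw
∂3: piv[elmv,elmw,elvw,emvw,eovw,estv,klmw,kmoy,kosy,kstv,kstw,ksvw,ktvw,losw,losy,loty,ostw] rk=17  ker:lmvw,stvw
rk∂_2=32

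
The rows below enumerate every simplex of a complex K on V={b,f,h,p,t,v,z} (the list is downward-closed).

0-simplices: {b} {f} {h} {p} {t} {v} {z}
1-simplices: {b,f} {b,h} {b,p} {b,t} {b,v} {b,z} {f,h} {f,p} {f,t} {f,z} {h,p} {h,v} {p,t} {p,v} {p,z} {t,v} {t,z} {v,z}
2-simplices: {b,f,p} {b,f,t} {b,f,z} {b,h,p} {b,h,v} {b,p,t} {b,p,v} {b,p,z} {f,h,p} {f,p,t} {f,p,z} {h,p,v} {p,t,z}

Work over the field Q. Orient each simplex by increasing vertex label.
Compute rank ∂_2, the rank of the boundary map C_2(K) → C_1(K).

rank∂_2=10

n_0=7 n_1=18 n_2=13  [Q]
∂1: piv[bf,bh,bp,bt,bv,bz] rk=6  ker:fh,fp,ft,fz,hp,hv,pt,pv,pz,tv,tz,vz
∂2: piv[bfp,bft,bfz,bhp,bhv,bpt,bpv,bpz,fhp,ptz] rk=10  ker:fpt,fpz,hpv
rk∂_2=10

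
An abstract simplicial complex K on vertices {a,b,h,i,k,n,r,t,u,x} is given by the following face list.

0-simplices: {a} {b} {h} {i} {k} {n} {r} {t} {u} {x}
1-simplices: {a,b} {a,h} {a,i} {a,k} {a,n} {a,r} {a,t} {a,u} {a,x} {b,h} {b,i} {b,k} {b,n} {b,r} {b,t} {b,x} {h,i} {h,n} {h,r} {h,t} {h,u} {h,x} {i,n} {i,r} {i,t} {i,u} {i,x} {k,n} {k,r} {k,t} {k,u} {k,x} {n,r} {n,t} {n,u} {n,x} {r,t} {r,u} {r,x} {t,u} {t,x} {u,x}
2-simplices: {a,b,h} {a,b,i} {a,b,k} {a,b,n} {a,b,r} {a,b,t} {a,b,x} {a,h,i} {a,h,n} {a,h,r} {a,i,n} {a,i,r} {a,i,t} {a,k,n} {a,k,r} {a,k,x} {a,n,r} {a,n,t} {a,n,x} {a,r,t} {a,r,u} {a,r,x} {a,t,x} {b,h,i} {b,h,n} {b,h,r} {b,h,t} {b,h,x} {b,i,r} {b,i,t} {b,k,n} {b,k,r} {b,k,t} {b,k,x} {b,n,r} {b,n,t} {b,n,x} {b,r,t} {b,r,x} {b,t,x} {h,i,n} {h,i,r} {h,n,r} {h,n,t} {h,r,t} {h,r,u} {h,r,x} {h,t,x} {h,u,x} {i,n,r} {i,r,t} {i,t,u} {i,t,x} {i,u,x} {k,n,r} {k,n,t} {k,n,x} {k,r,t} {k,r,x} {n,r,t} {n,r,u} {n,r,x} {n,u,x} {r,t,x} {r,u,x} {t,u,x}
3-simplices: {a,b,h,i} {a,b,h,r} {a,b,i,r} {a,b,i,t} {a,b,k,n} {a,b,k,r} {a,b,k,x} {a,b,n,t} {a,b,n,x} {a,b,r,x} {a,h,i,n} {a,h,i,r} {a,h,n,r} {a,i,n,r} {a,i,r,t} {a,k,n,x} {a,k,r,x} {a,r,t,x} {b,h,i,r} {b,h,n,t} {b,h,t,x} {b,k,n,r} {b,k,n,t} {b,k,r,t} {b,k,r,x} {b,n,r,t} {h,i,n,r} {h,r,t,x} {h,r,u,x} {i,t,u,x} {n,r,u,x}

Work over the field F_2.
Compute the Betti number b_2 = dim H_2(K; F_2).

b_2=6

n_0=10 n_1=42 n_2=66 n_3=31  [Z2]
∂1: piv[ab,ah,ai,ak,an,ar,at,au,ax] rk=9  ker:bh,bi,bk,bn,br,bt,bx,hi,hn,hr,ht,hu,hx,in,ir,it,iu,ix,kn,kr,kt,ku,kx,nr,nt,nu,nx,rt,ru,rx,tu,tx,ux
∂2: piv[abh,abi,abk,abn,abr,abt,abx,ahi,ahn,ahr,ain,air,ait,akn,akr,akx,anr,ant,anx,art,aru,arx,atx,bht,bhx,bkt,hru,hux,itu,itx,iux,nru] rk=32  ker:bhi,bhn,bhr,bir,bit,bkn,bkr,bkx,bnr,bnt,bnx,brt,brx,btx,hin,hir,hnr,hnt,hrt,hrx,htx,inr,irt,knr,knt,knx,krt,krx,nrt,nrx,nux,rtx,rux,tux
∂3: piv[abhi,abhr,abir,abit,abkn,abkr,abkx,abnt,abnx,abrx,ahin,ahir,ahnr,ainr,airt,aknx,akrx,artx,bhnt,bhtx,bknr,bknt,bkrt,bnrt,hrtx,hrux,itux,nrux] rk=28  ker:bhir,bkrx,hinr
b_2=(66−32)−28=6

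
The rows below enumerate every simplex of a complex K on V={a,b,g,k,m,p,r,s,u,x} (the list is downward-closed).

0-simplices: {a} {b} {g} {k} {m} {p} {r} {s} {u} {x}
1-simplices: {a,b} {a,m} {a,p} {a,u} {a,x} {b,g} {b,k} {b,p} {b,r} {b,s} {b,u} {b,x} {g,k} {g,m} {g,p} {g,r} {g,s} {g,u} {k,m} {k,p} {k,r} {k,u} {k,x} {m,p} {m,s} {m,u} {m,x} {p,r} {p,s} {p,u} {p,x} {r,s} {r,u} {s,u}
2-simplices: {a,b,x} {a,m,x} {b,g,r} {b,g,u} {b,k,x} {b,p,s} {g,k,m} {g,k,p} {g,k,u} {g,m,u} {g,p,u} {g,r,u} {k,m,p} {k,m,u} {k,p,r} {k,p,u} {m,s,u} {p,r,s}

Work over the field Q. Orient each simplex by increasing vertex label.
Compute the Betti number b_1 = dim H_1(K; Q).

b_1=9

n_0=10 n_1=34 n_2=18  [Q]
∂1: piv[ab,am,ap,au,ax,bg,bk,br,bs] rk=9  ker:bp,bu,bx,gk,gm,gp,gr,gs,gu,km,kp,kr,ku,kx,mp,ms,mu,mx,pr,ps,pu,px,rs,ru,su
∂2: piv[abx,amx,bgr,bgu,bkx,bps,gkm,gkp,gku,gmu,gpu,gru,kmp,kpr,msu,prs] rk=16  ker:kmu,kpu
b_1=(34−9)−16=9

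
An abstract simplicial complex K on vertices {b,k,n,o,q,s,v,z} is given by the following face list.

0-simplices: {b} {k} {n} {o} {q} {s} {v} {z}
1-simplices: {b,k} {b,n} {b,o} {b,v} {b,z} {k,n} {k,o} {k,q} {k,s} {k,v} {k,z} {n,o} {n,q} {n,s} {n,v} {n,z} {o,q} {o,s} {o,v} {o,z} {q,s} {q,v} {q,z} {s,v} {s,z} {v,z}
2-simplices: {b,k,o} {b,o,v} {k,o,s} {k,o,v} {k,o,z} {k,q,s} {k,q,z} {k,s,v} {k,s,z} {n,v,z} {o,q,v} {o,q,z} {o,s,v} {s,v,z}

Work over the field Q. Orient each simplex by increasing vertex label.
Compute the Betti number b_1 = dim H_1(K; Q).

n_0=8 n_1=26 n_2=14  [Q]
∂1: piv[bk,bn,bo,bv,bz,kq,ks] rk=7  ker:kn,ko,kv,kz,no,nq,ns,nv,nz,oq,os,ov,oz,qs,qv,qz,sv,sz,vz
∂2: piv[bko,bov,kos,kov,koz,kqs,kqz,ksv,ksz,nvz,oqv,oqz,svz] rk=13  ker:osv
b_1=(26−7)−13=6

b_1=6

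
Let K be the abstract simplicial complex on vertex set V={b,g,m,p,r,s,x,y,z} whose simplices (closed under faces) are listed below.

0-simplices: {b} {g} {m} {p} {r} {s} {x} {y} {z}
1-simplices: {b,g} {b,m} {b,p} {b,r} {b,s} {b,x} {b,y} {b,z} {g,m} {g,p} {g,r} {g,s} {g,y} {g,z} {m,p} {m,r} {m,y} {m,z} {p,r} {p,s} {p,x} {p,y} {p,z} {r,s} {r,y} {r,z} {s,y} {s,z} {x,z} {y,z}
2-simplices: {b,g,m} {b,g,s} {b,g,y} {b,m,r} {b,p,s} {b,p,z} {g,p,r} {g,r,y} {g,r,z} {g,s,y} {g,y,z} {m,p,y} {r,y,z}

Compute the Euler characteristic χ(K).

n_0=9 n_1=30 n_2=13
χ=+9−30+13=-8

χ(K)=-8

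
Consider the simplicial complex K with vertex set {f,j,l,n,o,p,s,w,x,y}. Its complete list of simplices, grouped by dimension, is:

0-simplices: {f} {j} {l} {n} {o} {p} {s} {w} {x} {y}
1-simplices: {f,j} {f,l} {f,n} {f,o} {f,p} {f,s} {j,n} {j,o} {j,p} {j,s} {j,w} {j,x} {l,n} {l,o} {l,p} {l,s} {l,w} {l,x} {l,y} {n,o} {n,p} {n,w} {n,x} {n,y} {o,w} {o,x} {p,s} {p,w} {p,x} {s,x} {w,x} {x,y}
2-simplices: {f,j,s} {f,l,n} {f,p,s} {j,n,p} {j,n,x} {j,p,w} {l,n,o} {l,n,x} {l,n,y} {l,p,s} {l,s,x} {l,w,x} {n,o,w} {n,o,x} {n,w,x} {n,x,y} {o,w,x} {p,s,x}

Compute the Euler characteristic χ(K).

χ(K)=-4

n_0=10 n_1=32 n_2=18
χ=+10−32+18=-4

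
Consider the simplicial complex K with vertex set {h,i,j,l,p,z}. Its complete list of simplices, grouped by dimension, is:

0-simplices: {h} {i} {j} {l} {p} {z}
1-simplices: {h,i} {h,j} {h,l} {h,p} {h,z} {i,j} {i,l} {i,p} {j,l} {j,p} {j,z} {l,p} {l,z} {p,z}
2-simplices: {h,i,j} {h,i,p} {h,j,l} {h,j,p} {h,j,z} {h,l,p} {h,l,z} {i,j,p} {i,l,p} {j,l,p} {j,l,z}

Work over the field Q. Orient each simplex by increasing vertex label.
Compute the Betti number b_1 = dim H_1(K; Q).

n_0=6 n_1=14 n_2=11  [Q]
∂1: piv[hi,hj,hl,hp,hz] rk=5  ker:ij,il,ip,jl,jp,jz,lp,lz,pz
∂2: piv[hij,hip,hjl,hjp,hjz,hlp,hlz,ilp] rk=8  ker:ijp,jlp,jlz
b_1=(14−5)−8=1

b_1=1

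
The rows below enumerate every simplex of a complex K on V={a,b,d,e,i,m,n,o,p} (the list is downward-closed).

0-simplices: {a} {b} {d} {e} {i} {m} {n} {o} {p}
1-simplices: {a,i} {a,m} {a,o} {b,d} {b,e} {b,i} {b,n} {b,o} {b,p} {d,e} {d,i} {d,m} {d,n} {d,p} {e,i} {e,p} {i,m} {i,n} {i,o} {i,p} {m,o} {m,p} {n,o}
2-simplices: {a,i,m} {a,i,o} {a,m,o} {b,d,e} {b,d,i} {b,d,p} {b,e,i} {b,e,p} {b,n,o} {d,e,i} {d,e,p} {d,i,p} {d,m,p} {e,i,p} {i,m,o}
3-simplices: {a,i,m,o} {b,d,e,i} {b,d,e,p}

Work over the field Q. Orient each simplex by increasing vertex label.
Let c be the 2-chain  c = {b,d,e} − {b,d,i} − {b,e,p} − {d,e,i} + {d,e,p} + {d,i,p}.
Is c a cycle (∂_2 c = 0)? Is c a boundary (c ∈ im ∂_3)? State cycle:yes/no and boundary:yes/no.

cycle:no boundary:no

n_0=9 n_1=23 n_2=15 n_3=3  [Q]
∂1: piv[ai,am,ao,bd,be,bi,bn,bp] rk=8  ker:bo,de,di,dm,dn,dp,ei,ep,im,in,io,ip,mo,mp,no
∂2: piv[aim,aio,amo,bde,bdi,bdp,bei,bep,bno,dip,dmp] rk=11  ker:dei,dep,eip,imo
∂3: piv[aimo,bdei,bdep] rk=3
∂2c = −2·{b,e} + {b,i} + {b,p} + {d,e} + {d,i} − 2·{d,p} − {e,i} + {i,p}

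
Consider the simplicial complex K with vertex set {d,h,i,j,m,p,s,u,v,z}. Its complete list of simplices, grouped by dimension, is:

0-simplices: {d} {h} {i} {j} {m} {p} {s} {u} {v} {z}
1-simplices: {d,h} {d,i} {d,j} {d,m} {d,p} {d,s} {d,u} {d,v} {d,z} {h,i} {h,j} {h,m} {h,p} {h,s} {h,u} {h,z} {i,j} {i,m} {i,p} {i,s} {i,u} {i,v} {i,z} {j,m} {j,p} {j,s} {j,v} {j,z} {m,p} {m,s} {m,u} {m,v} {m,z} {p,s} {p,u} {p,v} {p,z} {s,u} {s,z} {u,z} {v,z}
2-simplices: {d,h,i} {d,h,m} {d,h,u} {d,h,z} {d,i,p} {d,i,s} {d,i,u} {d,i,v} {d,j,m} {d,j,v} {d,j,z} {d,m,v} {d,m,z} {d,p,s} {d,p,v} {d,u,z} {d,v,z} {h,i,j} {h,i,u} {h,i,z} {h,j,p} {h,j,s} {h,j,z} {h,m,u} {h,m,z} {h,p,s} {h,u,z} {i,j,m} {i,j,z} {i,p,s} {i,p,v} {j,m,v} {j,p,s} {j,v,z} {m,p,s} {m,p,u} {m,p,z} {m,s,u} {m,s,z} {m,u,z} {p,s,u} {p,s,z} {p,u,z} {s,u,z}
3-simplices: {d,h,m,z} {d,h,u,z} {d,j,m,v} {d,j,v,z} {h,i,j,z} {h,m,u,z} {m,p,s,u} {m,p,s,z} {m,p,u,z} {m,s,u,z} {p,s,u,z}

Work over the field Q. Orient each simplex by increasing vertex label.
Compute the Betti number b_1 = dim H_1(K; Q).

b_1=2

n_0=10 n_1=41 n_2=44 n_3=11  [Q]
∂1: piv[dh,di,dj,dm,dp,ds,du,dv,dz] rk=9  ker:hi,hj,hm,hp,hs,hu,hz,ij,im,ip,is,iu,iv,iz,jm,jp,js,jv,jz,mp,ms,mu,mv,mz,ps,pu,pv,pz,su,sz,uz,vz
∂2: piv[dhi,dhm,dhu,dhz,dip,dis,diu,div,djm,djv,djz,dmv,dmz,dps,dpv,duz,dvz,hij,hiz,hjp,hjs,hjz,hmu,hps,ijm,mps,mpu,mpz,msu,msz] rk=30  ker:hiu,hmz,huz,ijz,ips,ipv,jmv,jps,jvz,muz,psu,psz,puz,suz
∂3: piv[dhmz,dhuz,djmv,djvz,hijz,hmuz,mpsu,mpsz,mpuz,msuz] rk=10  ker:psuz
b_1=(41−9)−30=2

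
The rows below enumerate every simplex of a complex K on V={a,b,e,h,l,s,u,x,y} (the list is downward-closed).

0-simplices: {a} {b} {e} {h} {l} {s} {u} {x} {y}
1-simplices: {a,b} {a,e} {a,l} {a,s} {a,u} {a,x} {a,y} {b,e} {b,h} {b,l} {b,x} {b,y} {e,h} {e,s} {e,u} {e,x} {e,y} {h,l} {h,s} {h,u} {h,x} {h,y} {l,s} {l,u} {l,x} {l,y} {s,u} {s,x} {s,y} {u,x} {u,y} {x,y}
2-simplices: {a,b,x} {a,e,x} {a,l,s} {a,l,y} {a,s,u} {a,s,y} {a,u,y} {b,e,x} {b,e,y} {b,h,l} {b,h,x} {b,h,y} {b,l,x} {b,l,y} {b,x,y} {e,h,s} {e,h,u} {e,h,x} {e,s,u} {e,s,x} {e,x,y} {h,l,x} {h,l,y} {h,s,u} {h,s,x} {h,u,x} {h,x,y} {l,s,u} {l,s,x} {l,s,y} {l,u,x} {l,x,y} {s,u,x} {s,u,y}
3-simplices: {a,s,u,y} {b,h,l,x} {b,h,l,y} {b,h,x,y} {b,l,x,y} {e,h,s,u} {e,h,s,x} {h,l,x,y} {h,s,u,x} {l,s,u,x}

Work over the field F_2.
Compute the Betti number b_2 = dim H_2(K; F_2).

n_0=9 n_1=32 n_2=34 n_3=10  [Z2]
∂1: piv[ab,ae,al,as,au,ax,ay,bh] rk=8  ker:be,bl,bx,by,eh,es,eu,ex,ey,hl,hs,hu,hx,hy,ls,lu,lx,ly,su,sx,sy,ux,uy,xy
∂2: piv[abx,aex,als,aly,asu,asy,auy,bex,bey,bhl,bhx,bhy,blx,bly,bxy,ehs,ehu,ehx,esu,esx,hux,lsu,lsx] rk=23  ker:exy,hlx,hly,hsu,hsx,hxy,lsy,lux,lxy,sux,suy
∂3: piv[asuy,bhlx,bhly,bhxy,blxy,ehsu,ehsx,hsux,lsux] rk=9  ker:hlxy
b_2=(34−23)−9=2

b_2=2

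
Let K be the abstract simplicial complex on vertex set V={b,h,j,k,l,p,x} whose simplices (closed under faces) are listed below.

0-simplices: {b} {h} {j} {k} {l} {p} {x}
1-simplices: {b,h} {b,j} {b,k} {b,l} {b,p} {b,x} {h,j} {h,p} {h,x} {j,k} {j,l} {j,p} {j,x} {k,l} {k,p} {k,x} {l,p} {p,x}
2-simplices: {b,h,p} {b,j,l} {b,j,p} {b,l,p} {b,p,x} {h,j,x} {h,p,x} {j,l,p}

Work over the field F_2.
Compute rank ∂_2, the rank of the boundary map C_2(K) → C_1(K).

rank∂_2=7

n_0=7 n_1=18 n_2=8  [Z2]
∂1: piv[bh,bj,bk,bl,bp,bx] rk=6  ker:hj,hp,hx,jk,jl,jp,jx,kl,kp,kx,lp,px
∂2: piv[bhp,bjl,bjp,blp,bpx,hjx,hpx] rk=7  ker:jlp
rk∂_2=7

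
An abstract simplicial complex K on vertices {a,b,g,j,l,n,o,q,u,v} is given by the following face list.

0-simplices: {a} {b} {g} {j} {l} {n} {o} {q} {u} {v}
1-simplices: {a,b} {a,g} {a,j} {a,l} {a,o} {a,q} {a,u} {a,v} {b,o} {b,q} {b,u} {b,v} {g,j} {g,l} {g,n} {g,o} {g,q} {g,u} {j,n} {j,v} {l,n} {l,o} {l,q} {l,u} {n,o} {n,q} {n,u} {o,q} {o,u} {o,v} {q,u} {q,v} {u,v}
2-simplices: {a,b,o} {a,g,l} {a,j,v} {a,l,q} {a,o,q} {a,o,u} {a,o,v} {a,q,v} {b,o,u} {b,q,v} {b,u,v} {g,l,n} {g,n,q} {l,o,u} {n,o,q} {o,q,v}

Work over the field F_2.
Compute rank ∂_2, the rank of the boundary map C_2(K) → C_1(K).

rank∂_2=15

n_0=10 n_1=33 n_2=16  [Z2]
∂1: piv[ab,ag,aj,al,ao,aq,au,av,gn] rk=9  ker:bo,bq,bu,bv,gj,gl,go,gq,gu,jn,jv,ln,lo,lq,lu,no,nq,nu,oq,ou,ov,qu,qv,uv
∂2: piv[abo,agl,ajv,alq,aoq,aou,aov,aqv,bou,bqv,buv,gln,gnq,lou,noq] rk=15  ker:oqv
rk∂_2=15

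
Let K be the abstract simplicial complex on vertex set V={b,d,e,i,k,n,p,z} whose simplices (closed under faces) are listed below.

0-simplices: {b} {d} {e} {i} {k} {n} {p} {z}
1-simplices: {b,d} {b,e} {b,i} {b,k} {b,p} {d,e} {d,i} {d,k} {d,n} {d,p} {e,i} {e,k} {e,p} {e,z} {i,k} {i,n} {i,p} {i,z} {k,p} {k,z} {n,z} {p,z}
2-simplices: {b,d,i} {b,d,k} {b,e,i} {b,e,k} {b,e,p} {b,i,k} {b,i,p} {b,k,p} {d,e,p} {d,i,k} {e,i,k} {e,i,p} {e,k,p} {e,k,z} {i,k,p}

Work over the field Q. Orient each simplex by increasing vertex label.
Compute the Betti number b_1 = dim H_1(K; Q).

n_0=8 n_1=22 n_2=15  [Q]
∂1: piv[bd,be,bi,bk,bp,dn,ez] rk=7  ker:de,di,dk,dp,ei,ek,ep,ik,in,ip,iz,kp,kz,nz,pz
∂2: piv[bdi,bdk,bei,bek,bep,bik,bip,bkp,dep,ekz] rk=10  ker:dik,eik,eip,ekp,ikp
b_1=(22−7)−10=5

b_1=5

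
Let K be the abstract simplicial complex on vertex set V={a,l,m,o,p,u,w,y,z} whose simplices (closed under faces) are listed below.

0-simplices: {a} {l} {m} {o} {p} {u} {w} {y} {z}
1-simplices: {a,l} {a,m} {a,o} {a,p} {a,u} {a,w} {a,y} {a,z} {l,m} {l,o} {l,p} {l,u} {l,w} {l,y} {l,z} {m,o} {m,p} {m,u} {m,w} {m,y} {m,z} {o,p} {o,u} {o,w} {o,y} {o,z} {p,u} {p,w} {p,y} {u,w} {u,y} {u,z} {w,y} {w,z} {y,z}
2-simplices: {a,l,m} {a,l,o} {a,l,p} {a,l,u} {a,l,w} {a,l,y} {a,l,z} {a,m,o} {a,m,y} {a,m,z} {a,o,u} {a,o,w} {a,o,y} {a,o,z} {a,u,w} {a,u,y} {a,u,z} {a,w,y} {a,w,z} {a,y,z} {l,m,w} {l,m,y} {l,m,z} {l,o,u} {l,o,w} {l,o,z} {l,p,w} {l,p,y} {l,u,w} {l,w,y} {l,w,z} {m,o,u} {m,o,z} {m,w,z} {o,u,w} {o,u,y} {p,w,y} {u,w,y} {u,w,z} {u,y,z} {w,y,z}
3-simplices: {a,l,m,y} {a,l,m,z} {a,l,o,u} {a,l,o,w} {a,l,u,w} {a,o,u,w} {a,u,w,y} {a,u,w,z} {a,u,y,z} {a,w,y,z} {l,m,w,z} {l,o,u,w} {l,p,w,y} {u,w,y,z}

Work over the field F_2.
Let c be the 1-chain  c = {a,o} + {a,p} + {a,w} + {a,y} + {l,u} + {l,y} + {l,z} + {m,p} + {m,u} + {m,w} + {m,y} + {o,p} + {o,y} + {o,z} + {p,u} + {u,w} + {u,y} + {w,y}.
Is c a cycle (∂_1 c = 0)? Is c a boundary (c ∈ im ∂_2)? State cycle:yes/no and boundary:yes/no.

cycle:no boundary:no

n_0=9 n_1=35 n_2=41 n_3=14  [Z2]
∂1: piv[al,am,ao,ap,au,aw,ay,az] rk=8  ker:lm,lo,lp,lu,lw,ly,lz,mo,mp,mu,mw,my,mz,op,ou,ow,oy,oz,pu,pw,py,uw,uy,uz,wy,wz,yz
∂2: piv[alm,alo,alp,alu,alw,aly,alz,amo,amy,amz,aou,aow,aoy,aoz,auw,auy,auz,awy,awz,ayz,lmw,lpw,lpy,mou] rk=24  ker:lmy,lmz,lou,low,loz,luw,lwy,lwz,moz,mwz,ouw,ouy,pwy,uwy,uwz,uyz,wyz
∂3: piv[almy,almz,alou,alow,aluw,aouw,auwy,auwz,auyz,awyz,lmwz,lpwy] rk=12  ker:louw,uwyz
∂1c = {l} + {u}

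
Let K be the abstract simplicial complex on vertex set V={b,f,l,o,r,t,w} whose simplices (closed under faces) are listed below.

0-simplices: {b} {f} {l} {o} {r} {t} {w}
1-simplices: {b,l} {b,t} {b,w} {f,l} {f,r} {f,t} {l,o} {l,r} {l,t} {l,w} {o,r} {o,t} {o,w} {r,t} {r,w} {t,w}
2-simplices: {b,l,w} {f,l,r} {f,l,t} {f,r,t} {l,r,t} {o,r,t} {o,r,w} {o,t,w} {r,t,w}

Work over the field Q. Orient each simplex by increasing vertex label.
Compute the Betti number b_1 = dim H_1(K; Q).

b_1=3

n_0=7 n_1=16 n_2=9  [Q]
∂1: piv[bl,bt,bw,fl,fr,lo] rk=6  ker:ft,lr,lt,lw,or,ot,ow,rt,rw,tw
∂2: piv[blw,flr,flt,frt,ort,orw,otw] rk=7  ker:lrt,rtw
b_1=(16−6)−7=3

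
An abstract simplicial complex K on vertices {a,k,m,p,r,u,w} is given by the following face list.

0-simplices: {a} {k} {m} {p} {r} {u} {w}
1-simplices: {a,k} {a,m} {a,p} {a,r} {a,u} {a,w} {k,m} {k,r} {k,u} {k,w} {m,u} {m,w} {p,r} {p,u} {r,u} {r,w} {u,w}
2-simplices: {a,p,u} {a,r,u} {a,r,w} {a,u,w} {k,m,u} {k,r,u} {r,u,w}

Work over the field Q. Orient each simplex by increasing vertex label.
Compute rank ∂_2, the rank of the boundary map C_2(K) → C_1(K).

n_0=7 n_1=17 n_2=7  [Q]
∂1: piv[ak,am,ap,ar,au,aw] rk=6  ker:km,kr,ku,kw,mu,mw,pr,pu,ru,rw,uw
∂2: piv[apu,aru,arw,auw,kmu,kru] rk=6  ker:ruw
rk∂_2=6

rank∂_2=6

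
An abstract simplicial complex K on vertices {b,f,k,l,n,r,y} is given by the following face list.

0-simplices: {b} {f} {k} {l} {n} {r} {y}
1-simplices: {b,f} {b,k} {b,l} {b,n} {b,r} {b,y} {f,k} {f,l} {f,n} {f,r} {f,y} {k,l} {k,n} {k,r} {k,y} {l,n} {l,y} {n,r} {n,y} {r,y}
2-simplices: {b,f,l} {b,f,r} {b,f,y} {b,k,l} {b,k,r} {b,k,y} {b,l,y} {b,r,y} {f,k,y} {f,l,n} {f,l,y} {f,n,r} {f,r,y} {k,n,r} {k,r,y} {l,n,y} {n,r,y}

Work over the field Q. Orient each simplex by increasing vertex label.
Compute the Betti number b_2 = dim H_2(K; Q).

n_0=7 n_1=20 n_2=17  [Q]
∂1: piv[bf,bk,bl,bn,br,by] rk=6  ker:fk,fl,fn,fr,fy,kl,kn,kr,ky,ln,ly,nr,ny,ry
∂2: piv[bfl,bfr,bfy,bkl,bkr,bky,bly,bry,fky,fln,fnr,knr,lny] rk=13  ker:fly,fry,kry,nry
b_2=(17−13)−0=4

b_2=4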